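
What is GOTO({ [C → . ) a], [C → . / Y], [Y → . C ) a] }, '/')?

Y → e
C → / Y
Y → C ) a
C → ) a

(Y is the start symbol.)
{ [C → . ) a], [C → . / Y], [C → / . Y], [Y → . C ) a], [Y → . e] }

GOTO(I, '/') = CLOSURE({ [A → αX.β] : [A → α.Xβ] ∈ I, X = '/' })

Items with dot before '/', with the dot advanced:
  [C → . / Y] → [C → / . Y]
Closure of the advanced items:
  [C → / . Y] has the dot before Y: add [Y → . e], [Y → . C ) a]
  [Y → . C ) a] has the dot before C: add [C → . / Y], [C → . ) a]

GOTO = { [C → . ) a], [C → . / Y], [C → / . Y], [Y → . C ) a], [Y → . e] }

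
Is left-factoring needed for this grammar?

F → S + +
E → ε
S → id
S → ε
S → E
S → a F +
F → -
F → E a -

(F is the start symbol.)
No, left-factoring is not needed

Left-factoring is needed when two productions for the same non-terminal
share a common prefix on the right-hand side.

Productions for F:
  F → S + +
  F → -
  F → E a -
Productions for S:
  S → id
  S → ε
  S → E
  S → a F +

No common prefixes found.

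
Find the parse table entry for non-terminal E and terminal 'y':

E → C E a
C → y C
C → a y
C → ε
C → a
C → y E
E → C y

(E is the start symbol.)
To find M[E, 'y'], we find productions for E where 'y' is in the predict set (PREDICT(N → α) = (FIRST(α) \ {ε}) ∪ (FOLLOW(N) if α ⇒* ε)).

Relevant sets:
  FIRST(C) = { 'a', 'y', ε }
  FIRST(E) = { 'a', 'y' }

E → C E a: PREDICT = { 'a', 'y' }
  'y' is in predict set, so this production goes in M[E, 'y']
E → C y: PREDICT = { 'a', 'y' }
  'y' is in predict set, so this production goes in M[E, 'y']

M[E, 'y'] = E → C E a, E → C y  (a multiply-defined cell — the grammar is not LL(1))

Answer: E → C E a, E → C y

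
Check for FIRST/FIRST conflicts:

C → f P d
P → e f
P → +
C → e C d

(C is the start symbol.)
No FIRST/FIRST conflicts.

A FIRST/FIRST conflict occurs when two productions N → α and N → β for the same non-terminal have FIRST(α) ∩ FIRST(β) ≠ ∅ (with ε ∈ FIRST of a nullable right-hand side, so two nullable alternatives also conflict).

Productions for C:
  C → f P d: FIRST = { 'f' }
  C → e C d: FIRST = { 'e' }
Productions for P:
  P → e f: FIRST = { 'e' }
  P → +: FIRST = { '+' }

All alternatives of each non-terminal have pairwise disjoint FIRST sets.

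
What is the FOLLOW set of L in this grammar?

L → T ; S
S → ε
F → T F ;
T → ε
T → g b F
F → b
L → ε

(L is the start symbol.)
{ $ }

L is the start symbol, so $ ∈ FOLLOW(L).
L does not occur on any right-hand side.

Taking the union: FOLLOW(L) = { $ }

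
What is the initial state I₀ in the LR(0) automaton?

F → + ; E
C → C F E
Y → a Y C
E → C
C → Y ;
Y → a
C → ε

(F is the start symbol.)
{ [F → . + ; E], [F' → . F] }

First, augment the grammar with F' → F
I₀ = CLOSURE({ [F' → . F] }):
  [F' → . F] has the dot before F: add [F → . + ; E]
No further items can be added.

I₀ = { [F → . + ; E], [F' → . F] }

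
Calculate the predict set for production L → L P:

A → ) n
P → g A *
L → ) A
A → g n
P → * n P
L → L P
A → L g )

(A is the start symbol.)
{ ')' }

PREDICT(L → L P) = (FIRST(RHS) \ {ε}) ∪ (FOLLOW(L) if ε ∈ FIRST(RHS), i.e. RHS ⇒* ε)
FIRST(L) = { ')' }
FIRST(L P) = { ')' }
ε ∉ FIRST(L P), so FOLLOW(L) is not added.
PREDICT(L → L P) = { ')' }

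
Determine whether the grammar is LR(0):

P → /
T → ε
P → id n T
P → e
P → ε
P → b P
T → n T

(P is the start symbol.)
No. Shift-reduce conflict between [P → .] and [P → . /]

A grammar is LR(0) if no state in the canonical LR(0) collection has:
  - both a shift item (dot before a terminal) and a complete item (shift-reduce conflict), or
  - two or more complete items (reduce-reduce conflict; the accept item [P' → P .] counts as a complete item here).

Augment with P' → P and build the canonical LR(0) collection (I0 = CLOSURE({[P' → . P]}), then GOTO on every symbol after a dot until no new states appear). It has 11 states:
  I0: { [P → . /], [P → . b P], [P → . e], [P → . id n T], [P → .], [P' → . P] }  — shift, reduce
  I1: { [P → / .] }  — reduce
  I2: { [P' → P .] }  — accept
  I3: { [P → . /], [P → . b P], [P → . e], [P → . id n T], [P → .], [P → b . P] }  — shift, reduce
  I4: { [P → e .] }  — reduce
  I5: { [P → id . n T] }  — shift
  I6: { [P → id n . T], [T → . n T], [T → .] }  — shift, reduce
  I7: { [P → id n T .] }  — reduce
  I8: { [T → . n T], [T → .], [T → n . T] }  — shift, reduce
  I9: { [T → n T .] }  — reduce
  I10: { [P → b P .] }  — reduce

Conflict in state I0:
  Shift-reduce conflict between [P → .] and [P → . /]
So the grammar is NOT LR(0).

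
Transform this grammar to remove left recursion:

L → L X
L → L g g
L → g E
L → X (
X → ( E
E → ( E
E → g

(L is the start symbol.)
L → g E L'
L → X ( L'
L' → X L'
L' → g g L'
L' → ε
X → ( E
E → ( E
E → g

L is directly left-recursive. The standard transformation for
  A → A α₁ | ... | A α_m | β₁ | ... | β_n
is
  A  → β₁ A' | ... | β_n A'
  A' → α₁ A' | ... | α_m A' | ε

L → g E becomes L → g E L'
L → X ( becomes L → X ( L'
L → L X becomes L' → X L'
L → L g g becomes L' → g g L'
Add L' → ε

Productions for other non-terminals are unchanged:
  X → ( E
  E → ( E
  E → g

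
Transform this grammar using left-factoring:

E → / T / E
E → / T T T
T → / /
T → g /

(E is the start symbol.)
E → / T E'
E' → / E
E' → T T
T → / /
T → g /

Left-factoring transforms A → αβ₁ | αβ₂ into A → αA' and A' → β₁ | β₂
(α is the longest common prefix among the alternatives). Repeat until
no nonterminal has two alternatives with a common prefix.

Round 1: E has alternatives sharing prefix '/ T'. Introduce E': E → / T E'
  Add: E' → / E
  Add: E' → T T

No remaining common prefixes — done.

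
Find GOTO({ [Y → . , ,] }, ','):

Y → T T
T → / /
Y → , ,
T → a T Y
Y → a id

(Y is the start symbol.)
GOTO(I, ',') = CLOSURE({ [A → αX.β] : [A → α.Xβ] ∈ I, X = ',' })

Items with dot before ',', with the dot advanced:
  [Y → . , ,] → [Y → , . ,]
Closure adds nothing (no advanced item has the dot before a non-terminal).

GOTO = { [Y → , . ,] }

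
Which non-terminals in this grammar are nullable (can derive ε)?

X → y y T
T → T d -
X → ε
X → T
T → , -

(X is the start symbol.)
{ 'X' }

A non-terminal is nullable if it can derive ε (the empty string): either it has an ε-production, or it has a production whose right-hand side consists entirely of nullable non-terminals.

ε-productions: X → ε
So X is immediately nullable.
No further non-terminal can be added: every production for the remaining non-terminals contains a terminal or a non-nullable non-terminal.
Nullable = { 'X' }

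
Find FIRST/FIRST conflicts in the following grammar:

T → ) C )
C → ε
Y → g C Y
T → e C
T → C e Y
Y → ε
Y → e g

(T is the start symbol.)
Yes. T → e C / T → C e Y on { 'e' }

FIRST sets of the non-terminals at (or reachable through a nullable prefix from) the front of some alternative:
  FIRST(C) = { ε }

Productions for T:
  T → ) C ): FIRST = { ')' }
  T → e C: FIRST = { 'e' }
  T → C e Y: FIRST = { 'e' }
Productions for Y:
  Y → g C Y: FIRST = { 'g' }
  Y → ε: FIRST = { ε }
  Y → e g: FIRST = { 'e' }
C has only one production, so no FIRST/FIRST conflict is possible there.

Conflict for T: T → e C and T → C e Y
  Overlap: { 'e' }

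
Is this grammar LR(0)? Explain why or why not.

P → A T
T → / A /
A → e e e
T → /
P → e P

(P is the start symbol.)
A grammar is LR(0) if no state in the canonical LR(0) collection has:
  - both a shift item (dot before a terminal) and a complete item (shift-reduce conflict), or
  - two or more complete items (reduce-reduce conflict; the accept item [P' → P .] counts as a complete item here).

Augment with P' → P and build the canonical LR(0) collection (I0 = CLOSURE({[P' → . P]}), then GOTO on every symbol after a dot until no new states appear). It has 14 states:
  I0: { [A → . e e e], [P → . A T], [P → . e P], [P' → . P] }  — shift
  I1: { [P → A . T], [T → . / A /], [T → . /] }  — shift
  I2: { [P' → P .] }  — accept
  I3: { [A → . e e e], [A → e . e e], [P → . A T], [P → . e P], [P → e . P] }  — shift
  I4: { [P → e P .] }  — reduce
  I5: { [A → . e e e], [A → e . e e], [A → e e . e], [P → . A T], [P → . e P], [P → e . P] }  — shift
  I6: { [A → . e e e], [A → e . e e], [A → e e . e], [A → e e e .], [P → . A T], [P → . e P], [P → e . P] }  — shift, reduce
  I7: { [A → . e e e], [T → / . A /], [T → / .] }  — shift, reduce
  I8: { [P → A T .] }  — reduce
  I9: { [T → / A . /] }  — shift
  I10: { [A → e . e e] }  — shift
  I11: { [A → e e . e] }  — shift
  I12: { [A → e e e .] }  — reduce
  I13: { [T → / A / .] }  — reduce

Conflict in state I6:
  Shift-reduce conflict between [A → e e e .] and [A → . e e e]
So the grammar is NOT LR(0).

Answer: No. Shift-reduce conflict between [A → e e e .] and [A → . e e e]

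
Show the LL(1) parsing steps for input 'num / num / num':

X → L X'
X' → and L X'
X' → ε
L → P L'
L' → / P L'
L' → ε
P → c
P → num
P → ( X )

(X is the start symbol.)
LL(1) parsing maintains a stack (initially the start symbol over $) and the input. At each step: if the stack top is a terminal, match it against the current input token; if it is a non-terminal N, replace it with the RHS of M[N, lookahead] (the unique production whose predict set contains the lookahead).

Stack is shown with the top on the left.

Stack        Input              Action
--------------------------------------
X $          num / num / num $  output X → L X'
L X' $       num / num / num $  output L → P L'
P L' X' $    num / num / num $  output P → num
num L' X' $  num / num / num $  match 'num'
L' X' $      / num / num $      output L' → / P L'
/ P L' X' $  / num / num $      match '/'
P L' X' $    num / num $        output P → num
num L' X' $  num / num $        match 'num'
L' X' $      / num $            output L' → / P L'
/ P L' X' $  / num $            match '/'
P L' X' $    num $              output P → num
num L' X' $  num $              match 'num'
L' X' $      $                  output L' → ε
X' $         $                  output X' → ε
$            $                  accept

The string is accepted.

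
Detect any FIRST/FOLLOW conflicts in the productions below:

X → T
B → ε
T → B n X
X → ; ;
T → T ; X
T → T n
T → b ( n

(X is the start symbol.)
No FIRST/FOLLOW conflicts.

Nullable non-terminals: B.
B has a nullable alternative but only one production, so nothing to check.

T, X have no nullable alternative, so no FIRST/FOLLOW check is needed there.

No FIRST/FOLLOW conflicts found.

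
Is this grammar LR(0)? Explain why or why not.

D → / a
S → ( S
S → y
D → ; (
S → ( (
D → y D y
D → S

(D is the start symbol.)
A grammar is LR(0) if no state in the canonical LR(0) collection has:
  - both a shift item (dot before a terminal) and a complete item (shift-reduce conflict), or
  - two or more complete items (reduce-reduce conflict; the accept item [D' → D .] counts as a complete item here).

Augment with D' → D and build the canonical LR(0) collection (I0 = CLOSURE({[D' → . D]}), then GOTO on every symbol after a dot until no new states appear). It has 14 states:
  I0: { [D → . / a], [D → . ; (], [D → . S], [D → . y D y], [D' → . D], [S → . ( (], [S → . ( S], [S → . y] }  — shift
  I1: { [S → ( . (], [S → ( . S], [S → . ( (], [S → . ( S], [S → . y] }  — shift
  I2: { [D → / . a] }  — shift
  I3: { [D → ; . (] }  — shift
  I4: { [D' → D .] }  — accept
  I5: { [D → S .] }  — reduce
  I6: { [D → . / a], [D → . ; (], [D → . S], [D → . y D y], [D → y . D y], [S → . ( (], [S → . ( S], [S → . y], [S → y .] }  — shift, reduce
  I7: { [D → y D . y] }  — shift
  I8: { [D → y D y .] }  — reduce
  I9: { [D → ; ( .] }  — reduce
  I10: { [D → / a .] }  — reduce
  I11: { [S → ( ( .], [S → ( . (], [S → ( . S], [S → . ( (], [S → . ( S], [S → . y] }  — shift, reduce
  I12: { [S → ( S .] }  — reduce
  I13: { [S → y .] }  — reduce

Conflict in state I6:
  Shift-reduce conflict between [S → y .] and [D → . / a]
So the grammar is NOT LR(0).

Answer: No. Shift-reduce conflict between [S → y .] and [D → . / a]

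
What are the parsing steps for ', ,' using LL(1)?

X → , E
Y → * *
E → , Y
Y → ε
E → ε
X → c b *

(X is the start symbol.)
Stack is shown with the top on the left.

Stack  Input  Action
--------------------
X $    , , $  output X → , E
, E $  , , $  match ','
E $    , $    output E → , Y
, Y $  , $    match ','
Y $    $      output Y → ε
$      $      accept

The string is accepted.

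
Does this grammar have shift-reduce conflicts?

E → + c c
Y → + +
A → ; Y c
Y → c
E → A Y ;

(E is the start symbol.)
Augment with E' → E and build the canonical LR(0) collection (I0 = CLOSURE({[E' → . E]}), then GOTO on every symbol after a dot until no new states appear). It has 14 states:
  I0: { [A → . ; Y c], [E → . + c c], [E → . A Y ;], [E' → . E] }  — shift
  I1: { [E → + . c c] }  — shift
  I2: { [A → ; . Y c], [Y → . + +], [Y → . c] }  — shift
  I3: { [E → A . Y ;], [Y → . + +], [Y → . c] }  — shift
  I4: { [E' → E .] }  — accept
  I5: { [Y → + . +] }  — shift
  I6: { [E → A Y . ;] }  — shift
  I7: { [Y → c .] }  — reduce
  I8: { [E → A Y ; .] }  — reduce
  I9: { [Y → + + .] }  — reduce
  I10: { [A → ; Y . c] }  — shift
  I11: { [A → ; Y c .] }  — reduce
  I12: { [E → + c . c] }  — shift
  I13: { [E → + c c .] }  — reduce

No state contains both a complete item and a shift item.

Answer: No shift-reduce conflicts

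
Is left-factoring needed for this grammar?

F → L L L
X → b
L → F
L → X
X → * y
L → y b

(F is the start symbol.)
Left-factoring is needed when two productions for the same non-terminal
share a common prefix on the right-hand side.

Productions for X:
  X → b
  X → * y
Productions for L:
  L → F
  L → X
  L → y b

No common prefixes found.

Answer: No, left-factoring is not needed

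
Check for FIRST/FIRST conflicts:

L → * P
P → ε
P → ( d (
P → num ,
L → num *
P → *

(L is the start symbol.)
No FIRST/FIRST conflicts.

A FIRST/FIRST conflict occurs when two productions N → α and N → β for the same non-terminal have FIRST(α) ∩ FIRST(β) ≠ ∅ (with ε ∈ FIRST of a nullable right-hand side, so two nullable alternatives also conflict).

Productions for L:
  L → * P: FIRST = { '*' }
  L → num *: FIRST = { 'num' }
Productions for P:
  P → ε: FIRST = { ε }
  P → ( d (: FIRST = { '(' }
  P → num ,: FIRST = { 'num' }
  P → *: FIRST = { '*' }

All alternatives of each non-terminal have pairwise disjoint FIRST sets.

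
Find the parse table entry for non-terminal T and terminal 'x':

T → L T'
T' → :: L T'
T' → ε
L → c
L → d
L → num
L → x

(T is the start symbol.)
T → L T'

To find M[T, 'x'], we find productions for T where 'x' is in the predict set (PREDICT(N → α) = (FIRST(α) \ {ε}) ∪ (FOLLOW(N) if α ⇒* ε)).

Relevant sets:
  FIRST(L) = { 'c', 'd', 'num', 'x' }

T → L T': PREDICT = { 'c', 'd', 'num', 'x' }
  'x' is in predict set, so this production goes in M[T, 'x']

M[T, 'x'] = T → L T'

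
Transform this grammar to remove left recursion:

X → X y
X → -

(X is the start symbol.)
X → - X'
X' → y X'
X' → ε

X is directly left-recursive. The standard transformation for
  A → A α₁ | ... | A α_m | β₁ | ... | β_n
is
  A  → β₁ A' | ... | β_n A'
  A' → α₁ A' | ... | α_m A' | ε

X → - becomes X → - X'
X → X y becomes X' → y X'
Add X' → ε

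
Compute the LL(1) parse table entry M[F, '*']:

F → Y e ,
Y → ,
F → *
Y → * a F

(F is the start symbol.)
To find M[F, '*'], we find productions for F where '*' is in the predict set (PREDICT(N → α) = (FIRST(α) \ {ε}) ∪ (FOLLOW(N) if α ⇒* ε)).

Relevant sets:
  FIRST(Y) = { '*', ',' }

F → Y e ,: PREDICT = { '*', ',' }
  '*' is in predict set, so this production goes in M[F, '*']
F → *: PREDICT = { '*' }
  '*' is in predict set, so this production goes in M[F, '*']

M[F, '*'] = F → Y e ,, F → *  (a multiply-defined cell — the grammar is not LL(1))

Answer: F → Y e ,, F → *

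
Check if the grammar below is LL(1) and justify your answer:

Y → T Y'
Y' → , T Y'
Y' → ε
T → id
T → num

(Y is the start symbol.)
Relevant sets:
  FOLLOW(Y') = { $ }

For Y':
  PREDICT(Y' → ',' T Y') = { ',' }
  PREDICT(Y' → ε) = { $ }
For T:
  PREDICT(T → id) = { 'id' }
  PREDICT(T → num) = { 'num' }
Y has a single production, so nothing to check there.

All predict sets are disjoint. The grammar IS LL(1).

Answer: Yes, the grammar is LL(1).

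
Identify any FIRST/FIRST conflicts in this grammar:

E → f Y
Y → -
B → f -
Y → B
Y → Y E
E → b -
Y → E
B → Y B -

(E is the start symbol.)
A FIRST/FIRST conflict occurs when two productions N → α and N → β for the same non-terminal have FIRST(α) ∩ FIRST(β) ≠ ∅ (with ε ∈ FIRST of a nullable right-hand side, so two nullable alternatives also conflict).

FIRST sets of the non-terminals at (or reachable through a nullable prefix from) the front of some alternative:
  FIRST(B) = { '-', 'b', 'f' }
  FIRST(Y) = { '-', 'b', 'f' }
  FIRST(E) = { 'b', 'f' }

Productions for E:
  E → f Y: FIRST = { 'f' }
  E → b -: FIRST = { 'b' }
Productions for Y:
  Y → -: FIRST = { '-' }
  Y → B: FIRST = { '-', 'b', 'f' }
  Y → Y E: FIRST = { '-', 'b', 'f' }
  Y → E: FIRST = { 'b', 'f' }
Productions for B:
  B → f -: FIRST = { 'f' }
  B → Y B -: FIRST = { '-', 'b', 'f' }

Conflict for Y: Y → - and Y → B
  Overlap: { '-' }
Conflict for Y: Y → - and Y → Y E
  Overlap: { '-' }
Conflict for Y: Y → B and Y → Y E
  Overlap: { '-', 'b', 'f' }
Conflict for Y: Y → B and Y → E
  Overlap: { 'b', 'f' }
Conflict for Y: Y → Y E and Y → E
  Overlap: { 'b', 'f' }
Conflict for B: B → f - and B → Y B -
  Overlap: { 'f' }

Answer: Yes. Y → '-' / Y → B on { '-' }; Y → '-' / Y → Y E on { '-' }; Y → B / Y → Y E on { '-', 'b', 'f' }; Y → B / Y → E on { 'b', 'f' }; Y → Y E / Y → E on { 'b', 'f' }; B → f '-' / B → Y B '-' on { 'f' }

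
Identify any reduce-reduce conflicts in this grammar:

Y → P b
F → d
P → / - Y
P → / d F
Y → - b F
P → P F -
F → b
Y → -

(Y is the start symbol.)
A reduce-reduce conflict occurs when an LR(0) state has two complete items [A → α .] and [B → β .] — both call for a reduction, and with no lookahead the parser cannot choose between them.

Augment with Y' → Y and build the canonical LR(0) collection (I0 = CLOSURE({[Y' → . Y]}), then GOTO on every symbol after a dot until no new states appear). It has 16 states:
  I0: { [P → . / - Y], [P → . / d F], [P → . P F -], [Y → . - b F], [Y → . -], [Y → . P b], [Y' → . Y] }  — shift
  I1: { [Y → - . b F], [Y → - .] }  — shift, reduce
  I2: { [P → / . - Y], [P → / . d F] }  — shift
  I3: { [F → . b], [F → . d], [P → P . F -], [Y → P . b] }  — shift
  I4: { [Y' → Y .] }  — accept
  I5: { [P → P F . -] }  — shift
  I6: { [F → b .], [Y → P b .] }  — 2 reduces
  I7: { [F → d .] }  — reduce
  I8: { [P → P F - .] }  — reduce
  I9: { [P → . / - Y], [P → . / d F], [P → . P F -], [P → / - . Y], [Y → . - b F], [Y → . -], [Y → . P b] }  — shift
  I10: { [F → . b], [F → . d], [P → / d . F] }  — shift
  I11: { [P → / d F .] }  — reduce
  I12: { [F → b .] }  — reduce
  I13: { [P → / - Y .] }  — reduce
  I14: { [F → . b], [F → . d], [Y → - b . F] }  — shift
  I15: { [Y → - b F .] }  — reduce

I6 contains complete items [F → b .], [Y → P b .] — reduce-reduce conflict.

Answer: Yes — I6: [F → b .] vs [Y → P b .]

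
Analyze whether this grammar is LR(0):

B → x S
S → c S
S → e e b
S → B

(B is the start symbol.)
Yes, the grammar is LR(0)

A grammar is LR(0) if no state in the canonical LR(0) collection has:
  - both a shift item (dot before a terminal) and a complete item (shift-reduce conflict), or
  - two or more complete items (reduce-reduce conflict; the accept item [B' → B .] counts as a complete item here).

Augment with B' → B and build the canonical LR(0) collection (I0 = CLOSURE({[B' → . B]}), then GOTO on every symbol after a dot until no new states appear). It has 10 states:
  I0: { [B → . x S], [B' → . B] }  — shift
  I1: { [B' → B .] }  — accept
  I2: { [B → . x S], [B → x . S], [S → . B], [S → . c S], [S → . e e b] }  — shift
  I3: { [S → B .] }  — reduce
  I4: { [B → x S .] }  — reduce
  I5: { [B → . x S], [S → . B], [S → . c S], [S → . e e b], [S → c . S] }  — shift
  I6: { [S → e . e b] }  — shift
  I7: { [S → e e . b] }  — shift
  I8: { [S → e e b .] }  — reduce
  I9: { [S → c S .] }  — reduce

Every state is either a pure shift/goto state or contains exactly one complete item and nothing to shift — no conflicts. The grammar is LR(0).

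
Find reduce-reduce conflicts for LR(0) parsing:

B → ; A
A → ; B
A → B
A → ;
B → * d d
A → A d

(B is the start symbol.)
A reduce-reduce conflict occurs when an LR(0) state has two complete items [A → α .] and [B → β .] — both call for a reduction, and with no lookahead the parser cannot choose between them.

Augment with B' → B and build the canonical LR(0) collection (I0 = CLOSURE({[B' → . B]}), then GOTO on every symbol after a dot until no new states appear). It has 11 states:
  I0: { [B → . * d d], [B → . ; A], [B' → . B] }  — shift
  I1: { [B → * . d d] }  — shift
  I2: { [A → . ; B], [A → . ;], [A → . A d], [A → . B], [B → . * d d], [B → . ; A], [B → ; . A] }  — shift
  I3: { [B' → B .] }  — accept
  I4: { [A → . ; B], [A → . ;], [A → . A d], [A → . B], [A → ; . B], [A → ; .], [B → . * d d], [B → . ; A], [B → ; . A] }  — shift, reduce
  I5: { [A → A . d], [B → ; A .] }  — shift, reduce
  I6: { [A → B .] }  — reduce
  I7: { [A → A d .] }  — reduce
  I8: { [A → ; B .], [A → B .] }  — 2 reduces
  I9: { [B → * d . d] }  — shift
  I10: { [B → * d d .] }  — reduce

I8 contains complete items [A → ; B .], [A → B .] — reduce-reduce conflict.

Answer: Yes — I8: [A → ; B .] vs [A → B .]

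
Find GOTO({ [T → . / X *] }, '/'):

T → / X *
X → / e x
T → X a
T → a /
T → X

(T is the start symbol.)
{ [T → / . X *], [X → . / e x] }

GOTO(I, '/') = CLOSURE({ [A → αX.β] : [A → α.Xβ] ∈ I, X = '/' })

Items with dot before '/', with the dot advanced:
  [T → . / X *] → [T → / . X *]
Closure of the advanced items:
  [T → / . X *] has the dot before X: add [X → . / e x]

GOTO = { [T → / . X *], [X → . / e x] }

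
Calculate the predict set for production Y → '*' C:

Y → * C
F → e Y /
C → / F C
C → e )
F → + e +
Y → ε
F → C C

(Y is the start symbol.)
PREDICT(Y → '*' C) = (FIRST(RHS) \ {ε}) ∪ (FOLLOW(Y) if ε ∈ FIRST(RHS), i.e. RHS ⇒* ε)
FIRST('*' C) = { '*' }
ε ∉ FIRST('*' C), so FOLLOW(Y) is not added.
PREDICT(Y → '*' C) = { '*' }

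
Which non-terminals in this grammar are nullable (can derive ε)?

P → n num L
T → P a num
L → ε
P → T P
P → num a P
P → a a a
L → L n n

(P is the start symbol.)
A non-terminal is nullable if it can derive ε (the empty string): either it has an ε-production, or it has a production whose right-hand side consists entirely of nullable non-terminals.

ε-productions: L → ε
So L is immediately nullable.
No further non-terminal can be added: every production for the remaining non-terminals contains a terminal or a non-nullable non-terminal.
Nullable = { 'L' }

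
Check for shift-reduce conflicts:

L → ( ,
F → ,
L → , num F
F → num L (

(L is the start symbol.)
No shift-reduce conflicts

A shift-reduce conflict occurs when an LR(0) state has both:
  - a complete (reduce) item [A → α .] (dot at the end), and
  - a shift item [B → β . c γ] (dot before a terminal).

Augment with L' → L and build the canonical LR(0) collection (I0 = CLOSURE({[L' → . L]}), then GOTO on every symbol after a dot until no new states appear). It has 11 states:
  I0: { [L → . ( ,], [L → . , num F], [L' → . L] }  — shift
  I1: { [L → ( . ,] }  — shift
  I2: { [L → , . num F] }  — shift
  I3: { [L' → L .] }  — accept
  I4: { [F → . ,], [F → . num L (], [L → , num . F] }  — shift
  I5: { [F → , .] }  — reduce
  I6: { [L → , num F .] }  — reduce
  I7: { [F → num . L (], [L → . ( ,], [L → . , num F] }  — shift
  I8: { [F → num L . (] }  — shift
  I9: { [F → num L ( .] }  — reduce
  I10: { [L → ( , .] }  — reduce

No state contains both a complete item and a shift item.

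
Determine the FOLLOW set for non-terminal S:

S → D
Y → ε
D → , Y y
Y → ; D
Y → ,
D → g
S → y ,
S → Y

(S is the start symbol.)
{ $ }

S is the start symbol, so $ ∈ FOLLOW(S).
S does not occur on any right-hand side.

Taking the union: FOLLOW(S) = { $ }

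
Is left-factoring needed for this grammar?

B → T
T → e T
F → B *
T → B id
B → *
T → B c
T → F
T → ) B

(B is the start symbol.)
Yes, T has productions with common prefix 'B'

Left-factoring is needed when two productions for the same non-terminal
share a common prefix on the right-hand side.

Productions for B:
  B → T
  B → *
Productions for T:
  T → e T
  T → B id
  T → B c
  T → F
  T → ) B

Found common prefix 'B' in productions for T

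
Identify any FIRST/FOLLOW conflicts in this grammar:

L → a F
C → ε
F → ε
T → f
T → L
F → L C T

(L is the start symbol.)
Yes. F → L C T with FOLLOW(F) on { 'a' }

A FIRST/FOLLOW conflict occurs when a non-terminal N has a nullable alternative N → β (β ⇒* ε) and another alternative N → α with FIRST(α) ∩ FOLLOW(N) ≠ ∅: on such a lookahead the parser cannot decide between expanding α and letting N vanish via β.

Nullable non-terminals: C, F.
FIRST sets used below: FIRST(L) = { 'a' }
C has a nullable alternative but only one production, so nothing to check.

F: nullable alternative(s) F → ε; FOLLOW(F) = { $, 'a', 'f' }
  F → ε: FIRST \ {ε} = { } — this is the only nullable alternative, skip
  F → L C T: FIRST \ {ε} = { 'a' } — overlaps FOLLOW(F) on { 'a' }: CONFLICT

L, T have no nullable alternative, so no FIRST/FOLLOW check is needed there.

So the grammar has 1 FIRST/FOLLOW conflict (marked CONFLICT above).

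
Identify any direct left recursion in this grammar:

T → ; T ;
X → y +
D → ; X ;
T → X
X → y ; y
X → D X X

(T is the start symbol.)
No direct left recursion

T → ; T ;: starts with ';'
X → y +: starts with y
D → ; X ;: starts with ';'
T → X: starts with X
X → y ; y: starts with y
X → D X X: starts with D

No direct left recursion found.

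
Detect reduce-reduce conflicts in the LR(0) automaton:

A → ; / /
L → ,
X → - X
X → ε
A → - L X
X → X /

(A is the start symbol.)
Augment with A' → A and build the canonical LR(0) collection (I0 = CLOSURE({[A' → . A]}), then GOTO on every symbol after a dot until no new states appear). It has 12 states:
  I0: { [A → . - L X], [A → . ; / /], [A' → . A] }  — shift
  I1: { [A → - . L X], [L → . ,] }  — shift
  I2: { [A → ; . / /] }  — shift
  I3: { [A' → A .] }  — accept
  I4: { [A → ; / . /] }  — shift
  I5: { [A → ; / / .] }  — reduce
  I6: { [L → , .] }  — reduce
  I7: { [A → - L . X], [X → . - X], [X → . X /], [X → .] }  — shift, reduce
  I8: { [X → - . X], [X → . - X], [X → . X /], [X → .] }  — shift, reduce
  I9: { [A → - L X .], [X → X . /] }  — shift, reduce
  I10: { [X → X / .] }  — reduce
  I11: { [X → - X .], [X → X . /] }  — shift, reduce

No state contains more than one complete item.

Answer: No reduce-reduce conflicts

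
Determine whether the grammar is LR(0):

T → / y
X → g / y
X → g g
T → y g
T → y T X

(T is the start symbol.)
Augment with T' → T and build the canonical LR(0) collection (I0 = CLOSURE({[T' → . T]}), then GOTO on every symbol after a dot until no new states appear). It has 12 states:
  I0: { [T → . / y], [T → . y T X], [T → . y g], [T' → . T] }  — shift
  I1: { [T → / . y] }  — shift
  I2: { [T' → T .] }  — accept
  I3: { [T → . / y], [T → . y T X], [T → . y g], [T → y . T X], [T → y . g] }  — shift
  I4: { [T → y T . X], [X → . g / y], [X → . g g] }  — shift
  I5: { [T → y g .] }  — reduce
  I6: { [T → y T X .] }  — reduce
  I7: { [X → g . / y], [X → g . g] }  — shift
  I8: { [X → g / . y] }  — shift
  I9: { [X → g g .] }  — reduce
  I10: { [X → g / y .] }  — reduce
  I11: { [T → / y .] }  — reduce

Every state is either a pure shift/goto state or contains exactly one complete item and nothing to shift — no conflicts. The grammar is LR(0).

Answer: Yes, the grammar is LR(0)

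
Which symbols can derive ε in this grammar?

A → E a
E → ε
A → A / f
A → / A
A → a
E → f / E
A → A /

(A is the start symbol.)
A non-terminal is nullable if it can derive ε (the empty string): either it has an ε-production, or it has a production whose right-hand side consists entirely of nullable non-terminals.

ε-productions: E → ε
So E is immediately nullable.
No further non-terminal can be added: every production for the remaining non-terminals contains a terminal or a non-nullable non-terminal.
Nullable = { 'E' }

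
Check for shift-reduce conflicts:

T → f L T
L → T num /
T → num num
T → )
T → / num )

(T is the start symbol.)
No shift-reduce conflicts

A shift-reduce conflict occurs when an LR(0) state has both:
  - a complete (reduce) item [A → α .] (dot at the end), and
  - a shift item [B → β . c γ] (dot before a terminal).

Augment with T' → T and build the canonical LR(0) collection (I0 = CLOSURE({[T' → . T]}), then GOTO on every symbol after a dot until no new states appear). It has 14 states:
  I0: { [T → . )], [T → . / num )], [T → . f L T], [T → . num num], [T' → . T] }  — shift
  I1: { [T → ) .] }  — reduce
  I2: { [T → / . num )] }  — shift
  I3: { [T' → T .] }  — accept
  I4: { [L → . T num /], [T → . )], [T → . / num )], [T → . f L T], [T → . num num], [T → f . L T] }  — shift
  I5: { [T → num . num] }  — shift
  I6: { [T → num num .] }  — reduce
  I7: { [T → . )], [T → . / num )], [T → . f L T], [T → . num num], [T → f L . T] }  — shift
  I8: { [L → T . num /] }  — shift
  I9: { [L → T num . /] }  — shift
  I10: { [L → T num / .] }  — reduce
  I11: { [T → f L T .] }  — reduce
  I12: { [T → / num . )] }  — shift
  I13: { [T → / num ) .] }  — reduce

No state contains both a complete item and a shift item.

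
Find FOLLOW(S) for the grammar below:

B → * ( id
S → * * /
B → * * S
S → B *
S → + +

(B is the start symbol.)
To compute FOLLOW(S), find every occurrence of S on a right-hand side N → α S β: add FIRST(β) \ {ε}, and if β is empty or nullable also add FOLLOW(N). Iterate to a fixed point.

In B → * * S: S is at the end, add FOLLOW(B)

The FOLLOW sets referred to above (computed the same way, to a fixed point):
  FOLLOW(B) = { $, '*' }

Taking the union: FOLLOW(S) = { $, '*' }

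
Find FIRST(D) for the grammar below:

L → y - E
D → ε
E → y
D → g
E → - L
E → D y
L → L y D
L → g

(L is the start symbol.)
From D → ε:
  - ε-production, so ε ∈ FIRST(D)
From D → g:
  - g is a terminal: add 'g' and stop

Collecting: FIRST(D) = { 'g', ε }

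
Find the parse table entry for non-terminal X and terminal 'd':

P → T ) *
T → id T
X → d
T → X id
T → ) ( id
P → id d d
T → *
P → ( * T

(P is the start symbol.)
To find M[X, 'd'], we find productions for X where 'd' is in the predict set (PREDICT(N → α) = (FIRST(α) \ {ε}) ∪ (FOLLOW(N) if α ⇒* ε)).

X → d: PREDICT = { 'd' }
  'd' is in predict set, so this production goes in M[X, 'd']

M[X, 'd'] = X → d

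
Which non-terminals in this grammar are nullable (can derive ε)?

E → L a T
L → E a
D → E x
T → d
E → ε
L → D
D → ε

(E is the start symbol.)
ε-productions: E → ε, D → ε
So E, D are immediately nullable.
L → D: every symbol on the right is nullable, so L is nullable too.
No further non-terminal can be added: every production for the remaining non-terminals contains a terminal or a non-nullable non-terminal.
Nullable = { 'D', 'E', 'L' }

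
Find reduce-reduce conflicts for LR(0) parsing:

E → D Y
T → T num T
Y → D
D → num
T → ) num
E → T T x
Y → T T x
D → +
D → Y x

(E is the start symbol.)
A reduce-reduce conflict occurs when an LR(0) state has two complete items [A → α .] and [B → β .] — both call for a reduction, and with no lookahead the parser cannot choose between them.

Augment with E' → E and build the canonical LR(0) collection (I0 = CLOSURE({[E' → . E]}), then GOTO on every symbol after a dot until no new states appear). It has 19 states:
  I0: { [D → . +], [D → . Y x], [D → . num], [E → . D Y], [E → . T T x], [E' → . E], [T → . ) num], [T → . T num T], [Y → . D], [Y → . T T x] }  — shift
  I1: { [T → ) . num] }  — shift
  I2: { [D → + .] }  — reduce
  I3: { [D → . +], [D → . Y x], [D → . num], [E → D . Y], [T → . ) num], [T → . T num T], [Y → . D], [Y → . T T x], [Y → D .] }  — shift, reduce
  I4: { [E' → E .] }  — accept
  I5: { [E → T . T x], [T → . ) num], [T → . T num T], [T → T . num T], [Y → T . T x] }  — shift
  I6: { [D → Y . x] }  — shift
  I7: { [D → num .] }  — reduce
  I8: { [D → Y x .] }  — reduce
  I9: { [E → T T . x], [T → T . num T], [Y → T T . x] }  — shift
  I10: { [T → . ) num], [T → . T num T], [T → T num . T] }  — shift
  I11: { [T → T . num T], [T → T num T .] }  — shift, reduce
  I12: { [E → T T x .], [Y → T T x .] }  — 2 reduces
  I13: { [Y → D .] }  — reduce
  I14: { [T → . ) num], [T → . T num T], [T → T . num T], [Y → T . T x] }  — shift
  I15: { [D → Y . x], [E → D Y .] }  — shift, reduce
  I16: { [T → T . num T], [Y → T T . x] }  — shift
  I17: { [Y → T T x .] }  — reduce
  I18: { [T → ) num .] }  — reduce

I12 contains complete items [E → T T x .], [Y → T T x .] — reduce-reduce conflict.

Answer: Yes — I12: [E → T T x .] vs [Y → T T x .]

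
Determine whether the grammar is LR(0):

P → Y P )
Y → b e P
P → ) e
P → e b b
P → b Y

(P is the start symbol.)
Yes, the grammar is LR(0)

A grammar is LR(0) if no state in the canonical LR(0) collection has:
  - both a shift item (dot before a terminal) and a complete item (shift-reduce conflict), or
  - two or more complete items (reduce-reduce conflict; the accept item [P' → P .] counts as a complete item here).

Augment with P' → P and build the canonical LR(0) collection (I0 = CLOSURE({[P' → . P]}), then GOTO on every symbol after a dot until no new states appear). It has 15 states:
  I0: { [P → . ) e], [P → . Y P )], [P → . b Y], [P → . e b b], [P' → . P], [Y → . b e P] }  — shift
  I1: { [P → ) . e] }  — shift
  I2: { [P' → P .] }  — accept
  I3: { [P → . ) e], [P → . Y P )], [P → . b Y], [P → . e b b], [P → Y . P )], [Y → . b e P] }  — shift
  I4: { [P → b . Y], [Y → . b e P], [Y → b . e P] }  — shift
  I5: { [P → e . b b] }  — shift
  I6: { [P → e b . b] }  — shift
  I7: { [P → e b b .] }  — reduce
  I8: { [P → b Y .] }  — reduce
  I9: { [Y → b . e P] }  — shift
  I10: { [P → . ) e], [P → . Y P )], [P → . b Y], [P → . e b b], [Y → . b e P], [Y → b e . P] }  — shift
  I11: { [Y → b e P .] }  — reduce
  I12: { [P → Y P . )] }  — shift
  I13: { [P → Y P ) .] }  — reduce
  I14: { [P → ) e .] }  — reduce

Every state is either a pure shift/goto state or contains exactly one complete item and nothing to shift — no conflicts. The grammar is LR(0).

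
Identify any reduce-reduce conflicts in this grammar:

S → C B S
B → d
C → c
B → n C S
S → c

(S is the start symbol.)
Yes — I3: [C → c .] vs [S → c .]

Augment with S' → S and build the canonical LR(0) collection (I0 = CLOSURE({[S' → . S]}), then GOTO on every symbol after a dot until no new states appear). It has 11 states:
  I0: { [C → . c], [S → . C B S], [S → . c], [S' → . S] }  — shift
  I1: { [B → . d], [B → . n C S], [S → C . B S] }  — shift
  I2: { [S' → S .] }  — accept
  I3: { [C → c .], [S → c .] }  — 2 reduces
  I4: { [C → . c], [S → . C B S], [S → . c], [S → C B . S] }  — shift
  I5: { [B → d .] }  — reduce
  I6: { [B → n . C S], [C → . c] }  — shift
  I7: { [B → n C . S], [C → . c], [S → . C B S], [S → . c] }  — shift
  I8: { [C → c .] }  — reduce
  I9: { [B → n C S .] }  — reduce
  I10: { [S → C B S .] }  — reduce

I3 contains complete items [C → c .], [S → c .] — reduce-reduce conflict.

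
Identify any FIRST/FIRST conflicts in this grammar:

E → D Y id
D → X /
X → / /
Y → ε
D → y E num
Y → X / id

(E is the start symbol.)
FIRST sets of the non-terminals at (or reachable through a nullable prefix from) the front of some alternative:
  FIRST(X) = { '/' }

Productions for D:
  D → X /: FIRST = { '/' }
  D → y E num: FIRST = { 'y' }
Productions for Y:
  Y → ε: FIRST = { ε }
  Y → X / id: FIRST = { '/' }
E, X have only one production, so no FIRST/FIRST conflict is possible there.

All alternatives of each non-terminal have pairwise disjoint FIRST sets.

Answer: No FIRST/FIRST conflicts.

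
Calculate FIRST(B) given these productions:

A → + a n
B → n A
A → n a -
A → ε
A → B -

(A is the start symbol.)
{ 'n' }

From B → n A:
  - n is a terminal: add 'n' and stop

Collecting: FIRST(B) = { 'n' }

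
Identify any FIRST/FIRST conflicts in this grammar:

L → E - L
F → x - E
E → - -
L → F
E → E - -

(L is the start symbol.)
A FIRST/FIRST conflict occurs when two productions N → α and N → β for the same non-terminal have FIRST(α) ∩ FIRST(β) ≠ ∅ (with ε ∈ FIRST of a nullable right-hand side, so two nullable alternatives also conflict).

FIRST sets of the non-terminals at (or reachable through a nullable prefix from) the front of some alternative:
  FIRST(E) = { '-' }
  FIRST(F) = { 'x' }

Productions for L:
  L → E - L: FIRST = { '-' }
  L → F: FIRST = { 'x' }
Productions for E:
  E → - -: FIRST = { '-' }
  E → E - -: FIRST = { '-' }
F has only one production, so no FIRST/FIRST conflict is possible there.

Conflict for E: E → - - and E → E - -
  Overlap: { '-' }

Answer: Yes. E → '-' '-' / E → E '-' '-' on { '-' }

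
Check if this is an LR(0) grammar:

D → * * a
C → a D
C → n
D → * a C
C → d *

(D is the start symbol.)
Augment with D' → D and build the canonical LR(0) collection (I0 = CLOSURE({[D' → . D]}), then GOTO on every symbol after a dot until no new states appear). It has 12 states:
  I0: { [D → . * * a], [D → . * a C], [D' → . D] }  — shift
  I1: { [D → * . * a], [D → * . a C] }  — shift
  I2: { [D' → D .] }  — accept
  I3: { [D → * * . a] }  — shift
  I4: { [C → . a D], [C → . d *], [C → . n], [D → * a . C] }  — shift
  I5: { [D → * a C .] }  — reduce
  I6: { [C → a . D], [D → . * * a], [D → . * a C] }  — shift
  I7: { [C → d . *] }  — shift
  I8: { [C → n .] }  — reduce
  I9: { [C → d * .] }  — reduce
  I10: { [C → a D .] }  — reduce
  I11: { [D → * * a .] }  — reduce

Every state is either a pure shift/goto state or contains exactly one complete item and nothing to shift — no conflicts. The grammar is LR(0).

Answer: Yes, the grammar is LR(0)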